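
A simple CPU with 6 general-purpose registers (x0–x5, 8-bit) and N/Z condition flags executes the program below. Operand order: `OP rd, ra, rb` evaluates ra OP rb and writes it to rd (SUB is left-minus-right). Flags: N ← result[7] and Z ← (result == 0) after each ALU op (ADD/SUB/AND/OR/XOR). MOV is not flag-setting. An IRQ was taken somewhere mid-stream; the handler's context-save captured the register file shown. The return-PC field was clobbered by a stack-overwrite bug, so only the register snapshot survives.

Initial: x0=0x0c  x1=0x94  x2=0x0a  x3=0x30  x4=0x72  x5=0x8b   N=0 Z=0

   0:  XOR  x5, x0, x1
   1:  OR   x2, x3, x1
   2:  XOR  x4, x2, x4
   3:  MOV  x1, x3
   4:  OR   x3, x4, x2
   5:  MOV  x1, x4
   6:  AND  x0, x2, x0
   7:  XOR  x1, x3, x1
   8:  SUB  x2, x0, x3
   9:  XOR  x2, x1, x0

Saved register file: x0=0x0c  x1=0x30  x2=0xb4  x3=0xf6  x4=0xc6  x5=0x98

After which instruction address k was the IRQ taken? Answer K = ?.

after  0: x0=0x0c x1=0x94 x2=0x0a x3=0x30 x4=0x72 x5=0x98  N=1 Z=0
after  1: x0=0x0c x1=0x94 x2=0xb4 x3=0x30 x4=0x72 x5=0x98  N=1 Z=0
after  2: x0=0x0c x1=0x94 x2=0xb4 x3=0x30 x4=0xc6 x5=0x98  N=1 Z=0
after  3: x0=0x0c x1=0x30 x2=0xb4 x3=0x30 x4=0xc6 x5=0x98  N=1 Z=0
after  4: x0=0x0c x1=0x30 x2=0xb4 x3=0xf6 x4=0xc6 x5=0x98  N=1 Z=0
-- IRQ taken; context saved, return-PC = 5 --

K = 4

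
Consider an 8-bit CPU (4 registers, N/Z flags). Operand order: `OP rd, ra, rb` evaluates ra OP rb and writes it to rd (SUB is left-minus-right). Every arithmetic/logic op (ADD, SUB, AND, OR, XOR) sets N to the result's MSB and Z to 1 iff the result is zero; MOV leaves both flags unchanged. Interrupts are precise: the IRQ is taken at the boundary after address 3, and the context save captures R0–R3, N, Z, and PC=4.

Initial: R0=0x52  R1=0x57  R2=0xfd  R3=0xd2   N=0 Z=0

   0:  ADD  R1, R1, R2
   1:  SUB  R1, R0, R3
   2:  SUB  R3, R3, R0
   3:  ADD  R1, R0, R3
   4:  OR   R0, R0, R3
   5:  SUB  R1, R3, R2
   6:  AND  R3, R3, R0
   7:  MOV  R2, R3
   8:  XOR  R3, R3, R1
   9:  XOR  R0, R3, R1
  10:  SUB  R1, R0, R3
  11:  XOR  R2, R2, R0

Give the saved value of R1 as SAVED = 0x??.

SAVED = 0xd2

after  0: R0=0x52 R1=0x54 R2=0xfd R3=0xd2  N=0 Z=0
after  1: R0=0x52 R1=0x80 R2=0xfd R3=0xd2  N=1 Z=0
after  2: R0=0x52 R1=0x80 R2=0xfd R3=0x80  N=1 Z=0
after  3: R0=0x52 R1=0xd2 R2=0xfd R3=0x80  N=1 Z=0
-- IRQ taken; context saved, return-PC = 4 --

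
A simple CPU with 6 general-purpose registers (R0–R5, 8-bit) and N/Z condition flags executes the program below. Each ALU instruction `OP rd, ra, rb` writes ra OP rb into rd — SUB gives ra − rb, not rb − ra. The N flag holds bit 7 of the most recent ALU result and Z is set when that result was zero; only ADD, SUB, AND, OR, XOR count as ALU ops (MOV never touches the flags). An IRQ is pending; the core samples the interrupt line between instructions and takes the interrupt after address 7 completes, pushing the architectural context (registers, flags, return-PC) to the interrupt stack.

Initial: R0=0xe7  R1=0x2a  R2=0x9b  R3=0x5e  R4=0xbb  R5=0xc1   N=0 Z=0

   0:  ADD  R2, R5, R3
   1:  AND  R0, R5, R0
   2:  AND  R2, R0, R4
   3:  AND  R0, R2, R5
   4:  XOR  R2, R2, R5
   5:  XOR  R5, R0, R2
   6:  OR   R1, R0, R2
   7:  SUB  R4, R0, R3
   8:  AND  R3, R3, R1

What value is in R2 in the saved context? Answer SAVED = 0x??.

SAVED = 0x40

after  0: R0=0xe7 R1=0x2a R2=0x1f R3=0x5e R4=0xbb R5=0xc1  N=0 Z=0
after  1: R0=0xc1 R1=0x2a R2=0x1f R3=0x5e R4=0xbb R5=0xc1  N=1 Z=0
after  2: R0=0xc1 R1=0x2a R2=0x81 R3=0x5e R4=0xbb R5=0xc1  N=1 Z=0
after  3: R0=0x81 R1=0x2a R2=0x81 R3=0x5e R4=0xbb R5=0xc1  N=1 Z=0
after  4: R0=0x81 R1=0x2a R2=0x40 R3=0x5e R4=0xbb R5=0xc1  N=0 Z=0
after  5: R0=0x81 R1=0x2a R2=0x40 R3=0x5e R4=0xbb R5=0xc1  N=1 Z=0
after  6: R0=0x81 R1=0xc1 R2=0x40 R3=0x5e R4=0xbb R5=0xc1  N=1 Z=0
after  7: R0=0x81 R1=0xc1 R2=0x40 R3=0x5e R4=0x23 R5=0xc1  N=0 Z=0
-- IRQ taken; context saved, return-PC = 8 --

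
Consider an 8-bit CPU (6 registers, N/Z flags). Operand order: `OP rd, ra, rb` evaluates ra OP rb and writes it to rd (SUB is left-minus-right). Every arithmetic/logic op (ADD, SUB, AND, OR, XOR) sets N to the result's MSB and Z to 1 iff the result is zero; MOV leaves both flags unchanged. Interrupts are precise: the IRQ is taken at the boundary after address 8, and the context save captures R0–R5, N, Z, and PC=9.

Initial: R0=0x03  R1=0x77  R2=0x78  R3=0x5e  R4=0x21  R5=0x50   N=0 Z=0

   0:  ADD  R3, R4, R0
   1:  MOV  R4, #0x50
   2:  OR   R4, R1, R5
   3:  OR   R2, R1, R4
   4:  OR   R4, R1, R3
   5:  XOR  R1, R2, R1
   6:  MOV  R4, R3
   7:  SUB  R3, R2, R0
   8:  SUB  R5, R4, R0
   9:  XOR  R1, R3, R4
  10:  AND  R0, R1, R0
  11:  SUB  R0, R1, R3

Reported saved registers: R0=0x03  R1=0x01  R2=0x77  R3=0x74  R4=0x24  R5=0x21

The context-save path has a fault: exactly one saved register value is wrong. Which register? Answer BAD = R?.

BAD = R1

after  0: R0=0x03 R1=0x77 R2=0x78 R3=0x24 R4=0x21 R5=0x50  N=0 Z=0
after  1: R0=0x03 R1=0x77 R2=0x78 R3=0x24 R4=0x50 R5=0x50  N=0 Z=0
after  2: R0=0x03 R1=0x77 R2=0x78 R3=0x24 R4=0x77 R5=0x50  N=0 Z=0
after  3: R0=0x03 R1=0x77 R2=0x77 R3=0x24 R4=0x77 R5=0x50  N=0 Z=0
after  4: R0=0x03 R1=0x77 R2=0x77 R3=0x24 R4=0x77 R5=0x50  N=0 Z=0
after  5: R0=0x03 R1=0x00 R2=0x77 R3=0x24 R4=0x77 R5=0x50  N=0 Z=1
after  6: R0=0x03 R1=0x00 R2=0x77 R3=0x24 R4=0x24 R5=0x50  N=0 Z=1
after  7: R0=0x03 R1=0x00 R2=0x77 R3=0x74 R4=0x24 R5=0x50  N=0 Z=0
after  8: R0=0x03 R1=0x00 R2=0x77 R3=0x74 R4=0x24 R5=0x21  N=0 Z=0
-- IRQ taken; context saved, return-PC = 9 --
mismatch: R1: reported 0x01 vs actual 0x00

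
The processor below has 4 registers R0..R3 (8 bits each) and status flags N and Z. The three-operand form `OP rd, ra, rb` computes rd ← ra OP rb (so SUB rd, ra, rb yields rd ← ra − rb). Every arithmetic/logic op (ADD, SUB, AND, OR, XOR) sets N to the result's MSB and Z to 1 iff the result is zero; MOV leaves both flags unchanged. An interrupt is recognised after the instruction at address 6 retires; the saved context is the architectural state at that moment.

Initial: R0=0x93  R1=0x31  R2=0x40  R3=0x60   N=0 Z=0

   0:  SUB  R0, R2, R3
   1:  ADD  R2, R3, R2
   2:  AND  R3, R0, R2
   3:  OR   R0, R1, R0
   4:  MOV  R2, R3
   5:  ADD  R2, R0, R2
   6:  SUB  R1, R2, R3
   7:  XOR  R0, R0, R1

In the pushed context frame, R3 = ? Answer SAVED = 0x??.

SAVED = 0xa0

after  0: R0=0xe0 R1=0x31 R2=0x40 R3=0x60  N=1 Z=0
after  1: R0=0xe0 R1=0x31 R2=0xa0 R3=0x60  N=1 Z=0
after  2: R0=0xe0 R1=0x31 R2=0xa0 R3=0xa0  N=1 Z=0
after  3: R0=0xf1 R1=0x31 R2=0xa0 R3=0xa0  N=1 Z=0
after  4: R0=0xf1 R1=0x31 R2=0xa0 R3=0xa0  N=1 Z=0
after  5: R0=0xf1 R1=0x31 R2=0x91 R3=0xa0  N=1 Z=0
after  6: R0=0xf1 R1=0xf1 R2=0x91 R3=0xa0  N=1 Z=0
-- IRQ taken; context saved, return-PC = 7 --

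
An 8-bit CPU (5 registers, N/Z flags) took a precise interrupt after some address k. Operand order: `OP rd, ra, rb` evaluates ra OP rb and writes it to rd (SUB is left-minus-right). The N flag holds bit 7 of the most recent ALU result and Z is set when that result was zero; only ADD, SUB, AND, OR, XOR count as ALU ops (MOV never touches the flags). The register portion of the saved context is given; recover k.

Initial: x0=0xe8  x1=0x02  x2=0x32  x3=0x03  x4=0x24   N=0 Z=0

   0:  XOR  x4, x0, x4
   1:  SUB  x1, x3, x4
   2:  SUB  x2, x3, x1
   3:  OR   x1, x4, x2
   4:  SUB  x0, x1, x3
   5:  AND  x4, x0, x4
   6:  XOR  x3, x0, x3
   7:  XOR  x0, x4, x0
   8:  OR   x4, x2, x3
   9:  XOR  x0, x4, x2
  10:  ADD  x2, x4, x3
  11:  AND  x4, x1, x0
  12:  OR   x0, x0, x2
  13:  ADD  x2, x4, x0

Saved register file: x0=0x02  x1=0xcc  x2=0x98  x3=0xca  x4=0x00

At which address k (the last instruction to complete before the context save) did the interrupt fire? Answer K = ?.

after  0: x0=0xe8 x1=0x02 x2=0x32 x3=0x03 x4=0xcc  N=1 Z=0
after  1: x0=0xe8 x1=0x37 x2=0x32 x3=0x03 x4=0xcc  N=0 Z=0
after  2: x0=0xe8 x1=0x37 x2=0xcc x3=0x03 x4=0xcc  N=1 Z=0
after  3: x0=0xe8 x1=0xcc x2=0xcc x3=0x03 x4=0xcc  N=1 Z=0
after  4: x0=0xc9 x1=0xcc x2=0xcc x3=0x03 x4=0xcc  N=1 Z=0
after  5: x0=0xc9 x1=0xcc x2=0xcc x3=0x03 x4=0xc8  N=1 Z=0
after  6: x0=0xc9 x1=0xcc x2=0xcc x3=0xca x4=0xc8  N=1 Z=0
after  7: x0=0x01 x1=0xcc x2=0xcc x3=0xca x4=0xc8  N=0 Z=0
after  8: x0=0x01 x1=0xcc x2=0xcc x3=0xca x4=0xce  N=1 Z=0
after  9: x0=0x02 x1=0xcc x2=0xcc x3=0xca x4=0xce  N=0 Z=0
after 10: x0=0x02 x1=0xcc x2=0x98 x3=0xca x4=0xce  N=1 Z=0
after 11: x0=0x02 x1=0xcc x2=0x98 x3=0xca x4=0x00  N=0 Z=1
-- IRQ taken; context saved, return-PC = 12 --

K = 11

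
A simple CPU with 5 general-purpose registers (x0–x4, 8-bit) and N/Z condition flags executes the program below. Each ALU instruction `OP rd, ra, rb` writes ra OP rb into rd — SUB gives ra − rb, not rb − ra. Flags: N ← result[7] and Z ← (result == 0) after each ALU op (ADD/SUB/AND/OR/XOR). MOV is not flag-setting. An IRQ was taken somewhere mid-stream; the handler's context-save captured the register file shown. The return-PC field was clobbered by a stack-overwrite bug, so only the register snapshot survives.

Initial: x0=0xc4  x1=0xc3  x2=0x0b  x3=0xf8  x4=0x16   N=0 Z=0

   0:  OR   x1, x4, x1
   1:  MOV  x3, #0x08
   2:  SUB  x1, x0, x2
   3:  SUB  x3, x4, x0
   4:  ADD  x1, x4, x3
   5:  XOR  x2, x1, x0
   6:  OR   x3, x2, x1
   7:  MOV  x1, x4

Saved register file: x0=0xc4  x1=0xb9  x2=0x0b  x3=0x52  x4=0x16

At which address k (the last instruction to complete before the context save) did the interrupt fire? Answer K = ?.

after  0: x0=0xc4 x1=0xd7 x2=0x0b x3=0xf8 x4=0x16  N=1 Z=0
after  1: x0=0xc4 x1=0xd7 x2=0x0b x3=0x08 x4=0x16  N=1 Z=0
after  2: x0=0xc4 x1=0xb9 x2=0x0b x3=0x08 x4=0x16  N=1 Z=0
after  3: x0=0xc4 x1=0xb9 x2=0x0b x3=0x52 x4=0x16  N=0 Z=0
-- IRQ taken; context saved, return-PC = 4 --

K = 3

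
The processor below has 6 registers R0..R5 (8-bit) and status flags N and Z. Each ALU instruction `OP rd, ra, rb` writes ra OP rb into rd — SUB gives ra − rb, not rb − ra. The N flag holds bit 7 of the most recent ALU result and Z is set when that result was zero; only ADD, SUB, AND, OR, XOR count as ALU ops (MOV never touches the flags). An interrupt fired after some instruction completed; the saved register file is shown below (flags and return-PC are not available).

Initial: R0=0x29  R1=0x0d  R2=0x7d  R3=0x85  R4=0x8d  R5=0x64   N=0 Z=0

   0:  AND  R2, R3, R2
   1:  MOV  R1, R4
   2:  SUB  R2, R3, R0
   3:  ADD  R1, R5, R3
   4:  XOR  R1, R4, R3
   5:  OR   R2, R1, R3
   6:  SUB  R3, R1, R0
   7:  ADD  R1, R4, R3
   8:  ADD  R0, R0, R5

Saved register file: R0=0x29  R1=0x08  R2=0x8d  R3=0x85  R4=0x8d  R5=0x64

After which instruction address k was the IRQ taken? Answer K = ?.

K = 5

after  0: R0=0x29 R1=0x0d R2=0x05 R3=0x85 R4=0x8d R5=0x64  N=0 Z=0
after  1: R0=0x29 R1=0x8d R2=0x05 R3=0x85 R4=0x8d R5=0x64  N=0 Z=0
after  2: R0=0x29 R1=0x8d R2=0x5c R3=0x85 R4=0x8d R5=0x64  N=0 Z=0
after  3: R0=0x29 R1=0xe9 R2=0x5c R3=0x85 R4=0x8d R5=0x64  N=1 Z=0
after  4: R0=0x29 R1=0x08 R2=0x5c R3=0x85 R4=0x8d R5=0x64  N=0 Z=0
after  5: R0=0x29 R1=0x08 R2=0x8d R3=0x85 R4=0x8d R5=0x64  N=1 Z=0
-- IRQ taken; context saved, return-PC = 6 --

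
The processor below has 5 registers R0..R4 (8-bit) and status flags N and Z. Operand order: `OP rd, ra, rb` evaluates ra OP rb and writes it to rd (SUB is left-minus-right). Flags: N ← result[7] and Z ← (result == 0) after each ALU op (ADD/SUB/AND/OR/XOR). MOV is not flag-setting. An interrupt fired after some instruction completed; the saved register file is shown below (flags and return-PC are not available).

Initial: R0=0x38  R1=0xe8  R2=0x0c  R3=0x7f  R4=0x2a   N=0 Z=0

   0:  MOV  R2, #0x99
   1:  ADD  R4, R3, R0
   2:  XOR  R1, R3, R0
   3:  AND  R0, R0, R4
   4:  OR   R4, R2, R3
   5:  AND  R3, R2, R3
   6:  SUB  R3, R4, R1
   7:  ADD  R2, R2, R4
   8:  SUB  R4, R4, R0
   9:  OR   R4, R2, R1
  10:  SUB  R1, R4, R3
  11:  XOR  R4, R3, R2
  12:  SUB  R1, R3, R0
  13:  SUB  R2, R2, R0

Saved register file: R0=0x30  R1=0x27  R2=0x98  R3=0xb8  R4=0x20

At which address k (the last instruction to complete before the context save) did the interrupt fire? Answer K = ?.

after  0: R0=0x38 R1=0xe8 R2=0x99 R3=0x7f R4=0x2a  N=0 Z=0
after  1: R0=0x38 R1=0xe8 R2=0x99 R3=0x7f R4=0xb7  N=1 Z=0
after  2: R0=0x38 R1=0x47 R2=0x99 R3=0x7f R4=0xb7  N=0 Z=0
after  3: R0=0x30 R1=0x47 R2=0x99 R3=0x7f R4=0xb7  N=0 Z=0
after  4: R0=0x30 R1=0x47 R2=0x99 R3=0x7f R4=0xff  N=1 Z=0
after  5: R0=0x30 R1=0x47 R2=0x99 R3=0x19 R4=0xff  N=0 Z=0
after  6: R0=0x30 R1=0x47 R2=0x99 R3=0xb8 R4=0xff  N=1 Z=0
after  7: R0=0x30 R1=0x47 R2=0x98 R3=0xb8 R4=0xff  N=1 Z=0
after  8: R0=0x30 R1=0x47 R2=0x98 R3=0xb8 R4=0xcf  N=1 Z=0
after  9: R0=0x30 R1=0x47 R2=0x98 R3=0xb8 R4=0xdf  N=1 Z=0
after 10: R0=0x30 R1=0x27 R2=0x98 R3=0xb8 R4=0xdf  N=0 Z=0
after 11: R0=0x30 R1=0x27 R2=0x98 R3=0xb8 R4=0x20  N=0 Z=0
-- IRQ taken; context saved, return-PC = 12 --

K = 11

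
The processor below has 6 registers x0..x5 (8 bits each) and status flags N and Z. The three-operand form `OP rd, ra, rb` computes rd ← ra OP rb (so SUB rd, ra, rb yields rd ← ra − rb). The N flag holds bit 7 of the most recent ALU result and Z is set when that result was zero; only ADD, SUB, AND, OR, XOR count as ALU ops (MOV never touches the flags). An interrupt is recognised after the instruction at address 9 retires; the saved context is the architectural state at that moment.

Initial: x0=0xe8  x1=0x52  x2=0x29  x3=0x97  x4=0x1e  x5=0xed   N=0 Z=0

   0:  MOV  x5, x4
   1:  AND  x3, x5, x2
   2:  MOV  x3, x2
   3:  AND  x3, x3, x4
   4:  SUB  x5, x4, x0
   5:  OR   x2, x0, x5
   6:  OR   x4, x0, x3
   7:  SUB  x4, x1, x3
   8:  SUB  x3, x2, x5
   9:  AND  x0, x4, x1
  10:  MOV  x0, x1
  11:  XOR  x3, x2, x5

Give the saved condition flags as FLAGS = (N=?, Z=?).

after  0: x0=0xe8 x1=0x52 x2=0x29 x3=0x97 x4=0x1e x5=0x1e  N=0 Z=0
after  1: x0=0xe8 x1=0x52 x2=0x29 x3=0x08 x4=0x1e x5=0x1e  N=0 Z=0
after  2: x0=0xe8 x1=0x52 x2=0x29 x3=0x29 x4=0x1e x5=0x1e  N=0 Z=0
after  3: x0=0xe8 x1=0x52 x2=0x29 x3=0x08 x4=0x1e x5=0x1e  N=0 Z=0
after  4: x0=0xe8 x1=0x52 x2=0x29 x3=0x08 x4=0x1e x5=0x36  N=0 Z=0
after  5: x0=0xe8 x1=0x52 x2=0xfe x3=0x08 x4=0x1e x5=0x36  N=1 Z=0
after  6: x0=0xe8 x1=0x52 x2=0xfe x3=0x08 x4=0xe8 x5=0x36  N=1 Z=0
after  7: x0=0xe8 x1=0x52 x2=0xfe x3=0x08 x4=0x4a x5=0x36  N=0 Z=0
after  8: x0=0xe8 x1=0x52 x2=0xfe x3=0xc8 x4=0x4a x5=0x36  N=1 Z=0
after  9: x0=0x42 x1=0x52 x2=0xfe x3=0xc8 x4=0x4a x5=0x36  N=0 Z=0
-- IRQ taken; context saved, return-PC = 10 --

FLAGS = (N=0, Z=0)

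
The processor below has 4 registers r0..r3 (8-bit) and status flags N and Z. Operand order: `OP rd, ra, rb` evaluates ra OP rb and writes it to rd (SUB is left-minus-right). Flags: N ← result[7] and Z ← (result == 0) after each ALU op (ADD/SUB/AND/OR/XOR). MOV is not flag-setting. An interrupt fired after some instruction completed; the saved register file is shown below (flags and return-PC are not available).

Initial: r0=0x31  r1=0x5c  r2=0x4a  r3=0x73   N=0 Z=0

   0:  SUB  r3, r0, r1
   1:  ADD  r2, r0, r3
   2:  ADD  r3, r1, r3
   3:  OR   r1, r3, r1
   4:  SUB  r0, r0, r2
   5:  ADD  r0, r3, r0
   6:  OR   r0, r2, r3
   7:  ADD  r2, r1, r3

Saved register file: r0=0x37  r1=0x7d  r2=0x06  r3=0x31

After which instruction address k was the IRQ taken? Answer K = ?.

K = 6

after  0: r0=0x31 r1=0x5c r2=0x4a r3=0xd5  N=1 Z=0
after  1: r0=0x31 r1=0x5c r2=0x06 r3=0xd5  N=0 Z=0
after  2: r0=0x31 r1=0x5c r2=0x06 r3=0x31  N=0 Z=0
after  3: r0=0x31 r1=0x7d r2=0x06 r3=0x31  N=0 Z=0
after  4: r0=0x2b r1=0x7d r2=0x06 r3=0x31  N=0 Z=0
after  5: r0=0x5c r1=0x7d r2=0x06 r3=0x31  N=0 Z=0
after  6: r0=0x37 r1=0x7d r2=0x06 r3=0x31  N=0 Z=0
-- IRQ taken; context saved, return-PC = 7 --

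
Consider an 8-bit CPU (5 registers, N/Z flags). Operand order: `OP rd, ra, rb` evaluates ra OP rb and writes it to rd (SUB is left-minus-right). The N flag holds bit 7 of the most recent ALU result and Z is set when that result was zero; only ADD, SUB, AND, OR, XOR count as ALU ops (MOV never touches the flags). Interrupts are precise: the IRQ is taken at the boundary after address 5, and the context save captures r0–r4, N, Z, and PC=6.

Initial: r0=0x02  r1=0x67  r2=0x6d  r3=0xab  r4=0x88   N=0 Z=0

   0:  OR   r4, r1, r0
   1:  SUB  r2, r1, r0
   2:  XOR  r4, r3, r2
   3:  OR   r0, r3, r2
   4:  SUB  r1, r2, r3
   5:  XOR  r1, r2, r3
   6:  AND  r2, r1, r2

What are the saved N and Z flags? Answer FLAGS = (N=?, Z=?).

after  0: r0=0x02 r1=0x67 r2=0x6d r3=0xab r4=0x67  N=0 Z=0
after  1: r0=0x02 r1=0x67 r2=0x65 r3=0xab r4=0x67  N=0 Z=0
after  2: r0=0x02 r1=0x67 r2=0x65 r3=0xab r4=0xce  N=1 Z=0
after  3: r0=0xef r1=0x67 r2=0x65 r3=0xab r4=0xce  N=1 Z=0
after  4: r0=0xef r1=0xba r2=0x65 r3=0xab r4=0xce  N=1 Z=0
after  5: r0=0xef r1=0xce r2=0x65 r3=0xab r4=0xce  N=1 Z=0
-- IRQ taken; context saved, return-PC = 6 --

FLAGS = (N=1, Z=0)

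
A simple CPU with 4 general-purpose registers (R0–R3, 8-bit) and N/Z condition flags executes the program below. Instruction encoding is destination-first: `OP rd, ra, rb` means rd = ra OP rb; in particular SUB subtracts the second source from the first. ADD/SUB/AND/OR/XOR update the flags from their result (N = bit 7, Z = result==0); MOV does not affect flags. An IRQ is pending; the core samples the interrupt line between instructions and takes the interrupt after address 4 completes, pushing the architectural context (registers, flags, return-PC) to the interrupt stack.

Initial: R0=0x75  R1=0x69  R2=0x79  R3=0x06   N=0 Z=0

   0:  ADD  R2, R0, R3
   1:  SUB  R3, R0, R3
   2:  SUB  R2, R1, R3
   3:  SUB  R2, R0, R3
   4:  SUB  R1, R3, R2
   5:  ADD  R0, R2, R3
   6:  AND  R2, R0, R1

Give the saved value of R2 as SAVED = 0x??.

after  0: R0=0x75 R1=0x69 R2=0x7b R3=0x06  N=0 Z=0
after  1: R0=0x75 R1=0x69 R2=0x7b R3=0x6f  N=0 Z=0
after  2: R0=0x75 R1=0x69 R2=0xfa R3=0x6f  N=1 Z=0
after  3: R0=0x75 R1=0x69 R2=0x06 R3=0x6f  N=0 Z=0
after  4: R0=0x75 R1=0x69 R2=0x06 R3=0x6f  N=0 Z=0
-- IRQ taken; context saved, return-PC = 5 --

SAVED = 0x06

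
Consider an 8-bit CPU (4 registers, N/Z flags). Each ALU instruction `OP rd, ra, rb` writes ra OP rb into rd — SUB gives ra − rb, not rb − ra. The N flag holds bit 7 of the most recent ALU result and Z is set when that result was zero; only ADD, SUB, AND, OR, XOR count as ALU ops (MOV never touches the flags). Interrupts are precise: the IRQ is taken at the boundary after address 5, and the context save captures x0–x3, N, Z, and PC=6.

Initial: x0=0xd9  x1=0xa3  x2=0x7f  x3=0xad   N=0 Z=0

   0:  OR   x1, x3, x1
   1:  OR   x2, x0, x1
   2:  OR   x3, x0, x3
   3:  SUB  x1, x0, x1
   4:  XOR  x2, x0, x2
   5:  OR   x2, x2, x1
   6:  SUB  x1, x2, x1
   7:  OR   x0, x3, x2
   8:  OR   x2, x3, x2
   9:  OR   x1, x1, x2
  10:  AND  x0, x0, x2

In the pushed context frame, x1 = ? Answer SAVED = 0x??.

SAVED = 0x2a

after  0: x0=0xd9 x1=0xaf x2=0x7f x3=0xad  N=1 Z=0
after  1: x0=0xd9 x1=0xaf x2=0xff x3=0xad  N=1 Z=0
after  2: x0=0xd9 x1=0xaf x2=0xff x3=0xfd  N=1 Z=0
after  3: x0=0xd9 x1=0x2a x2=0xff x3=0xfd  N=0 Z=0
after  4: x0=0xd9 x1=0x2a x2=0x26 x3=0xfd  N=0 Z=0
after  5: x0=0xd9 x1=0x2a x2=0x2e x3=0xfd  N=0 Z=0
-- IRQ taken; context saved, return-PC = 6 --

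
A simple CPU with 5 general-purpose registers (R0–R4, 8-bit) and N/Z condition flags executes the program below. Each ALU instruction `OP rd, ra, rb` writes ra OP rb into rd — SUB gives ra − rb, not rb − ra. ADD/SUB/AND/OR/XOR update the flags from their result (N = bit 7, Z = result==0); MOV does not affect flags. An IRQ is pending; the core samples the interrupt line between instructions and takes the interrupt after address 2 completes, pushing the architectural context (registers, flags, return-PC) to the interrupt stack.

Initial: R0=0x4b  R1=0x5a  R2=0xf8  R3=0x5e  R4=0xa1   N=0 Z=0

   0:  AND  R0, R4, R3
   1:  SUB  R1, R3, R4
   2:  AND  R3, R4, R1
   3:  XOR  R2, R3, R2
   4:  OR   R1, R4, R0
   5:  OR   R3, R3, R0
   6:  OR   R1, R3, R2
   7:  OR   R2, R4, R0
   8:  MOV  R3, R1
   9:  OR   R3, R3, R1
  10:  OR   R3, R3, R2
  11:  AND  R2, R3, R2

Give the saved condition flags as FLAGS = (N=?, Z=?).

after  0: R0=0x00 R1=0x5a R2=0xf8 R3=0x5e R4=0xa1  N=0 Z=1
after  1: R0=0x00 R1=0xbd R2=0xf8 R3=0x5e R4=0xa1  N=1 Z=0
after  2: R0=0x00 R1=0xbd R2=0xf8 R3=0xa1 R4=0xa1  N=1 Z=0
-- IRQ taken; context saved, return-PC = 3 --

FLAGS = (N=1, Z=0)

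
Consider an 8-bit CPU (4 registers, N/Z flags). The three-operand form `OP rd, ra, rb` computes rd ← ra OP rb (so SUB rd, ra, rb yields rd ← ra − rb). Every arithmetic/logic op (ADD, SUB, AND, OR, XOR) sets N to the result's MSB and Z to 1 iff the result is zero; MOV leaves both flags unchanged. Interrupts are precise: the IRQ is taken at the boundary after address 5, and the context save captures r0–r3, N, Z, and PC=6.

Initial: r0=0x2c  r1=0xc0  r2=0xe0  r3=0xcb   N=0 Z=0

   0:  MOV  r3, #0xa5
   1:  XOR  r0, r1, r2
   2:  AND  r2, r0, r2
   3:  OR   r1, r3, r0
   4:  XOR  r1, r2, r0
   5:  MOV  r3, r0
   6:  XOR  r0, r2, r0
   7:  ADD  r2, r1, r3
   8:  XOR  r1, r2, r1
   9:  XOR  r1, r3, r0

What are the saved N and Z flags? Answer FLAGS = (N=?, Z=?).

after  0: r0=0x2c r1=0xc0 r2=0xe0 r3=0xa5  N=0 Z=0
after  1: r0=0x20 r1=0xc0 r2=0xe0 r3=0xa5  N=0 Z=0
after  2: r0=0x20 r1=0xc0 r2=0x20 r3=0xa5  N=0 Z=0
after  3: r0=0x20 r1=0xa5 r2=0x20 r3=0xa5  N=1 Z=0
after  4: r0=0x20 r1=0x00 r2=0x20 r3=0xa5  N=0 Z=1
after  5: r0=0x20 r1=0x00 r2=0x20 r3=0x20  N=0 Z=1
-- IRQ taken; context saved, return-PC = 6 --

FLAGS = (N=0, Z=1)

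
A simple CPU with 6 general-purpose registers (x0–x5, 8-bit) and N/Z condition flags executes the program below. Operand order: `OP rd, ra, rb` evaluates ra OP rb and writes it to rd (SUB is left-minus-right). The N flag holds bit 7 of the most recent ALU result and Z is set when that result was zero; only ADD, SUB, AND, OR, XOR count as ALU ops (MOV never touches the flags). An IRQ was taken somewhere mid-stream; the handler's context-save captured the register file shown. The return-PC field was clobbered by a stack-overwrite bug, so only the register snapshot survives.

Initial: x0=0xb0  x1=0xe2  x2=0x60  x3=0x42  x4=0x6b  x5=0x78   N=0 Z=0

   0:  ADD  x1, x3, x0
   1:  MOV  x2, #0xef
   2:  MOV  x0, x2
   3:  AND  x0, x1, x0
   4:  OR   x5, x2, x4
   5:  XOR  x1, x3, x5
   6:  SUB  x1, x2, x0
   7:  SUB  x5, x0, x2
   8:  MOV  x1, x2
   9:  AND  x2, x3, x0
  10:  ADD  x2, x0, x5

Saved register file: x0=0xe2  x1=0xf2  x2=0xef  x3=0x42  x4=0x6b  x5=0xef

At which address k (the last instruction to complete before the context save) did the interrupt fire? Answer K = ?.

K = 4

after  0: x0=0xb0 x1=0xf2 x2=0x60 x3=0x42 x4=0x6b x5=0x78  N=1 Z=0
after  1: x0=0xb0 x1=0xf2 x2=0xef x3=0x42 x4=0x6b x5=0x78  N=1 Z=0
after  2: x0=0xef x1=0xf2 x2=0xef x3=0x42 x4=0x6b x5=0x78  N=1 Z=0
after  3: x0=0xe2 x1=0xf2 x2=0xef x3=0x42 x4=0x6b x5=0x78  N=1 Z=0
after  4: x0=0xe2 x1=0xf2 x2=0xef x3=0x42 x4=0x6b x5=0xef  N=1 Z=0
-- IRQ taken; context saved, return-PC = 5 --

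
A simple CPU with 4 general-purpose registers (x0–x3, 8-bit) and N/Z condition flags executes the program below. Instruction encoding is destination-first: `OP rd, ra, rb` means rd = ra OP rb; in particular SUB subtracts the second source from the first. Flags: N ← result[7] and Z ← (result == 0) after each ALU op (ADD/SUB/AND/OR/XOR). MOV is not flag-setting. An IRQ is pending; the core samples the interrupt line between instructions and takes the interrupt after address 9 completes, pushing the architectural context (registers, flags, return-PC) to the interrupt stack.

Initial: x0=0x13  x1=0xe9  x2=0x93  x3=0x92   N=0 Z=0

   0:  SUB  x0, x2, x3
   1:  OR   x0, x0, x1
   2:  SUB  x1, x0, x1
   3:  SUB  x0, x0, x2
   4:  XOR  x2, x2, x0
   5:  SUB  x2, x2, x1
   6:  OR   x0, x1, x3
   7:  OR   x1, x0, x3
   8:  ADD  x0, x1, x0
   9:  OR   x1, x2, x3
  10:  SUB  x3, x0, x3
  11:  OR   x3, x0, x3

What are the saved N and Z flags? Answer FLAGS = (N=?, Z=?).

after  0: x0=0x01 x1=0xe9 x2=0x93 x3=0x92  N=0 Z=0
after  1: x0=0xe9 x1=0xe9 x2=0x93 x3=0x92  N=1 Z=0
after  2: x0=0xe9 x1=0x00 x2=0x93 x3=0x92  N=0 Z=1
after  3: x0=0x56 x1=0x00 x2=0x93 x3=0x92  N=0 Z=0
after  4: x0=0x56 x1=0x00 x2=0xc5 x3=0x92  N=1 Z=0
after  5: x0=0x56 x1=0x00 x2=0xc5 x3=0x92  N=1 Z=0
after  6: x0=0x92 x1=0x00 x2=0xc5 x3=0x92  N=1 Z=0
after  7: x0=0x92 x1=0x92 x2=0xc5 x3=0x92  N=1 Z=0
after  8: x0=0x24 x1=0x92 x2=0xc5 x3=0x92  N=0 Z=0
after  9: x0=0x24 x1=0xd7 x2=0xc5 x3=0x92  N=1 Z=0
-- IRQ taken; context saved, return-PC = 10 --

FLAGS = (N=1, Z=0)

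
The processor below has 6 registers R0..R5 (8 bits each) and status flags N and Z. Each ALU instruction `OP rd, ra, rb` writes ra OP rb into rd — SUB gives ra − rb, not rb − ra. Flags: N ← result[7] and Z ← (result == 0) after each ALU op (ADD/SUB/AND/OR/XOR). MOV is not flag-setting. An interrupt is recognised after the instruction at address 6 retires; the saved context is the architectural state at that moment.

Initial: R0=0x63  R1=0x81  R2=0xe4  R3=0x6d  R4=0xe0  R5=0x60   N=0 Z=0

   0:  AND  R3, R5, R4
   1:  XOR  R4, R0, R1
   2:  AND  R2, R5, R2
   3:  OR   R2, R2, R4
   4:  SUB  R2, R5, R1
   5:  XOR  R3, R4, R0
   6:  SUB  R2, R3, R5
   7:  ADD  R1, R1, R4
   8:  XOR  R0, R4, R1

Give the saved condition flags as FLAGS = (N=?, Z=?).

after  0: R0=0x63 R1=0x81 R2=0xe4 R3=0x60 R4=0xe0 R5=0x60  N=0 Z=0
after  1: R0=0x63 R1=0x81 R2=0xe4 R3=0x60 R4=0xe2 R5=0x60  N=1 Z=0
after  2: R0=0x63 R1=0x81 R2=0x60 R3=0x60 R4=0xe2 R5=0x60  N=0 Z=0
after  3: R0=0x63 R1=0x81 R2=0xe2 R3=0x60 R4=0xe2 R5=0x60  N=1 Z=0
after  4: R0=0x63 R1=0x81 R2=0xdf R3=0x60 R4=0xe2 R5=0x60  N=1 Z=0
after  5: R0=0x63 R1=0x81 R2=0xdf R3=0x81 R4=0xe2 R5=0x60  N=1 Z=0
after  6: R0=0x63 R1=0x81 R2=0x21 R3=0x81 R4=0xe2 R5=0x60  N=0 Z=0
-- IRQ taken; context saved, return-PC = 7 --

FLAGS = (N=0, Z=0)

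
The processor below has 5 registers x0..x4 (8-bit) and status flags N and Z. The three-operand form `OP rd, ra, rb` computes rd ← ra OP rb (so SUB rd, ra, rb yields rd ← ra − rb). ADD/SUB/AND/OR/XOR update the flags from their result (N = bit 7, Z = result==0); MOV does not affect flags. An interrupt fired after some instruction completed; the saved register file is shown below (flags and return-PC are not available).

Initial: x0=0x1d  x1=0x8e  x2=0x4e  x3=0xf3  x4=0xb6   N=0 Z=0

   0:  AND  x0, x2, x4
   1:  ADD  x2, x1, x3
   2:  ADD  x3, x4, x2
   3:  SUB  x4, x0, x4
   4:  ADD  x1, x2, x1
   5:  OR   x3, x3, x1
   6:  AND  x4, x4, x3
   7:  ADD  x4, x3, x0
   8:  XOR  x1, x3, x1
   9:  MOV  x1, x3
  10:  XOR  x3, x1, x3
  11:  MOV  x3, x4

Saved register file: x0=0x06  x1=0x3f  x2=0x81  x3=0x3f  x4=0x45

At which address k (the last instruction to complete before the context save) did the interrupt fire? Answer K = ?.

K = 9

after  0: x0=0x06 x1=0x8e x2=0x4e x3=0xf3 x4=0xb6  N=0 Z=0
after  1: x0=0x06 x1=0x8e x2=0x81 x3=0xf3 x4=0xb6  N=1 Z=0
after  2: x0=0x06 x1=0x8e x2=0x81 x3=0x37 x4=0xb6  N=0 Z=0
after  3: x0=0x06 x1=0x8e x2=0x81 x3=0x37 x4=0x50  N=0 Z=0
after  4: x0=0x06 x1=0x0f x2=0x81 x3=0x37 x4=0x50  N=0 Z=0
after  5: x0=0x06 x1=0x0f x2=0x81 x3=0x3f x4=0x50  N=0 Z=0
after  6: x0=0x06 x1=0x0f x2=0x81 x3=0x3f x4=0x10  N=0 Z=0
after  7: x0=0x06 x1=0x0f x2=0x81 x3=0x3f x4=0x45  N=0 Z=0
after  8: x0=0x06 x1=0x30 x2=0x81 x3=0x3f x4=0x45  N=0 Z=0
after  9: x0=0x06 x1=0x3f x2=0x81 x3=0x3f x4=0x45  N=0 Z=0
-- IRQ taken; context saved, return-PC = 10 --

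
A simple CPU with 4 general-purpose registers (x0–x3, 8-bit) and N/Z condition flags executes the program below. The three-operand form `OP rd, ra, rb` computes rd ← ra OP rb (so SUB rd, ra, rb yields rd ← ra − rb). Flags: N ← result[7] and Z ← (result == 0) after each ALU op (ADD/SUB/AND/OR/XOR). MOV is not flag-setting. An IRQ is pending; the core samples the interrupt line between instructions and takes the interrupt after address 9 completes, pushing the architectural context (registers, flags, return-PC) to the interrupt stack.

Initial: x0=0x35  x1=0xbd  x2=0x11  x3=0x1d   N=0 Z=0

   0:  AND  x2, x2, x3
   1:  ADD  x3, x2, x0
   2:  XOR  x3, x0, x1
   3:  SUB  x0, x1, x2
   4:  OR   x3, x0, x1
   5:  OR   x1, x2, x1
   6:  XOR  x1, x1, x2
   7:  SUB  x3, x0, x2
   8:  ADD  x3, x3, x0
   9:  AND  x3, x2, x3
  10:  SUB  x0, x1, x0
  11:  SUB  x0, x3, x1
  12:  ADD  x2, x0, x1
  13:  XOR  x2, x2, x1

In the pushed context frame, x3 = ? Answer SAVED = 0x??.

SAVED = 0x01

after  0: x0=0x35 x1=0xbd x2=0x11 x3=0x1d  N=0 Z=0
after  1: x0=0x35 x1=0xbd x2=0x11 x3=0x46  N=0 Z=0
after  2: x0=0x35 x1=0xbd x2=0x11 x3=0x88  N=1 Z=0
after  3: x0=0xac x1=0xbd x2=0x11 x3=0x88  N=1 Z=0
after  4: x0=0xac x1=0xbd x2=0x11 x3=0xbd  N=1 Z=0
after  5: x0=0xac x1=0xbd x2=0x11 x3=0xbd  N=1 Z=0
after  6: x0=0xac x1=0xac x2=0x11 x3=0xbd  N=1 Z=0
after  7: x0=0xac x1=0xac x2=0x11 x3=0x9b  N=1 Z=0
after  8: x0=0xac x1=0xac x2=0x11 x3=0x47  N=0 Z=0
after  9: x0=0xac x1=0xac x2=0x11 x3=0x01  N=0 Z=0
-- IRQ taken; context saved, return-PC = 10 --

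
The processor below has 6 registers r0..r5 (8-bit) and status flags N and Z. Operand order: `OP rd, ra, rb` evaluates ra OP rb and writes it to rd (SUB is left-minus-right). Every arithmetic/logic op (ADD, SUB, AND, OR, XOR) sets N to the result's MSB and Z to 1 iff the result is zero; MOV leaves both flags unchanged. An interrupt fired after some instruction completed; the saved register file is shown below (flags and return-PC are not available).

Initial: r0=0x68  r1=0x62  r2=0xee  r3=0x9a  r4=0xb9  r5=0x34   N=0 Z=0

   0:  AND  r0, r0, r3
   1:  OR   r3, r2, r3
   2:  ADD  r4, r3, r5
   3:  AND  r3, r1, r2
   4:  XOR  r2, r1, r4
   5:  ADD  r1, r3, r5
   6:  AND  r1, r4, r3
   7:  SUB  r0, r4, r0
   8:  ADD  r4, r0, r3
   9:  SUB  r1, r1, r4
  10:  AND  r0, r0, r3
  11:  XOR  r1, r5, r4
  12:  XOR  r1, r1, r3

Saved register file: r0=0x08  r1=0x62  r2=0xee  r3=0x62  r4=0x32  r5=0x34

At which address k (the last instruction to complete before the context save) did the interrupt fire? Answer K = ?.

after  0: r0=0x08 r1=0x62 r2=0xee r3=0x9a r4=0xb9 r5=0x34  N=0 Z=0
after  1: r0=0x08 r1=0x62 r2=0xee r3=0xfe r4=0xb9 r5=0x34  N=1 Z=0
after  2: r0=0x08 r1=0x62 r2=0xee r3=0xfe r4=0x32 r5=0x34  N=0 Z=0
after  3: r0=0x08 r1=0x62 r2=0xee r3=0x62 r4=0x32 r5=0x34  N=0 Z=0
-- IRQ taken; context saved, return-PC = 4 --

K = 3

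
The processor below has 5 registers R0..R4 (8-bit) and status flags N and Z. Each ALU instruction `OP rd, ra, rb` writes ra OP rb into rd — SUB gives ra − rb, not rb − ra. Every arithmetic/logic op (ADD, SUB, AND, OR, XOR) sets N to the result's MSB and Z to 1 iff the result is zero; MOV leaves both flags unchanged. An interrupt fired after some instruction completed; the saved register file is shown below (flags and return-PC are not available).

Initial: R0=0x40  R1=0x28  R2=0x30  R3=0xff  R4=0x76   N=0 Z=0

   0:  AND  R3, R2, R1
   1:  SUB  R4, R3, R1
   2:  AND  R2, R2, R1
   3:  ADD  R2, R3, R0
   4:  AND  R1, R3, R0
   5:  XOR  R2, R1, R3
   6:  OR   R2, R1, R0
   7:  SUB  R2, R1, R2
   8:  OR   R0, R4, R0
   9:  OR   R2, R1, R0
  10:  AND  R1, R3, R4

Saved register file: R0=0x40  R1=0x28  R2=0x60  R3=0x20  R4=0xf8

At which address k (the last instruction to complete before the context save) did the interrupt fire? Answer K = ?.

K = 3

after  0: R0=0x40 R1=0x28 R2=0x30 R3=0x20 R4=0x76  N=0 Z=0
after  1: R0=0x40 R1=0x28 R2=0x30 R3=0x20 R4=0xf8  N=1 Z=0
after  2: R0=0x40 R1=0x28 R2=0x20 R3=0x20 R4=0xf8  N=0 Z=0
after  3: R0=0x40 R1=0x28 R2=0x60 R3=0x20 R4=0xf8  N=0 Z=0
-- IRQ taken; context saved, return-PC = 4 --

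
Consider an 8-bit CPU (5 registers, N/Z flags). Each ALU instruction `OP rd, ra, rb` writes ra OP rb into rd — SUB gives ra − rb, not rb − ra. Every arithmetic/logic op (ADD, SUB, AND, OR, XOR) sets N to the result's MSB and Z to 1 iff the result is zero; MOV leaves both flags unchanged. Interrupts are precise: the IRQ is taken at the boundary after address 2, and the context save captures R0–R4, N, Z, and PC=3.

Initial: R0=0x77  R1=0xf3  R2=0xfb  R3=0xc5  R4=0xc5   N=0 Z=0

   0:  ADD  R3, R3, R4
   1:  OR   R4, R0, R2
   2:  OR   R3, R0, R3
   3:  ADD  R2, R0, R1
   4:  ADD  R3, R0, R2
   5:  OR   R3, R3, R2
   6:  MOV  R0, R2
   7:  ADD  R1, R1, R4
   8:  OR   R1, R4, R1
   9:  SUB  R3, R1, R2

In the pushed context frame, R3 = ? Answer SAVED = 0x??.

SAVED = 0xff

after  0: R0=0x77 R1=0xf3 R2=0xfb R3=0x8a R4=0xc5  N=1 Z=0
after  1: R0=0x77 R1=0xf3 R2=0xfb R3=0x8a R4=0xff  N=1 Z=0
after  2: R0=0x77 R1=0xf3 R2=0xfb R3=0xff R4=0xff  N=1 Z=0
-- IRQ taken; context saved, return-PC = 3 --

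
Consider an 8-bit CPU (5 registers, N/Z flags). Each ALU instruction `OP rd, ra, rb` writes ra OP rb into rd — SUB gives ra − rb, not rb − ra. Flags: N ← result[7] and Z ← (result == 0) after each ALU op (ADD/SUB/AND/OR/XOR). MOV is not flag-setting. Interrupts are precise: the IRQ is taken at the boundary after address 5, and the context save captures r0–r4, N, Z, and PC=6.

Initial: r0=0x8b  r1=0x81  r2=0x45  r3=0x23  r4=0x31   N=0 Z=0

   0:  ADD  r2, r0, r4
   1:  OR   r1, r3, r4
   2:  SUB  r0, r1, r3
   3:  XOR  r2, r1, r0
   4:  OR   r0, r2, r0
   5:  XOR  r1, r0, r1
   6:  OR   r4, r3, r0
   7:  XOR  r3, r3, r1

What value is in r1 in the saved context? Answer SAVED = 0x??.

SAVED = 0x00

after  0: r0=0x8b r1=0x81 r2=0xbc r3=0x23 r4=0x31  N=1 Z=0
after  1: r0=0x8b r1=0x33 r2=0xbc r3=0x23 r4=0x31  N=0 Z=0
after  2: r0=0x10 r1=0x33 r2=0xbc r3=0x23 r4=0x31  N=0 Z=0
after  3: r0=0x10 r1=0x33 r2=0x23 r3=0x23 r4=0x31  N=0 Z=0
after  4: r0=0x33 r1=0x33 r2=0x23 r3=0x23 r4=0x31  N=0 Z=0
after  5: r0=0x33 r1=0x00 r2=0x23 r3=0x23 r4=0x31  N=0 Z=1
-- IRQ taken; context saved, return-PC = 6 --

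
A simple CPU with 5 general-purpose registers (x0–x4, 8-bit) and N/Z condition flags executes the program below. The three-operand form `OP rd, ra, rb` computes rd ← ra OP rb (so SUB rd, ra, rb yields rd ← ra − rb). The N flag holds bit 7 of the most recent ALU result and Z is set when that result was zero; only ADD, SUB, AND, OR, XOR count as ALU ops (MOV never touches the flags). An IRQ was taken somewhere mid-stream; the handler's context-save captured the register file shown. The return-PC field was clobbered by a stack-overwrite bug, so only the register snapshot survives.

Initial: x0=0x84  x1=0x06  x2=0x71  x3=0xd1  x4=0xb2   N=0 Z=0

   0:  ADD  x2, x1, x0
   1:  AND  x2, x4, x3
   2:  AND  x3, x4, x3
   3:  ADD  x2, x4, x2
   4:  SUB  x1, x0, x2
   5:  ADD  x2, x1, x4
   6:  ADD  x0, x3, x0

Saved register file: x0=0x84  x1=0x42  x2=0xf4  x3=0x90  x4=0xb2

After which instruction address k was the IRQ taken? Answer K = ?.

K = 5

after  0: x0=0x84 x1=0x06 x2=0x8a x3=0xd1 x4=0xb2  N=1 Z=0
after  1: x0=0x84 x1=0x06 x2=0x90 x3=0xd1 x4=0xb2  N=1 Z=0
after  2: x0=0x84 x1=0x06 x2=0x90 x3=0x90 x4=0xb2  N=1 Z=0
after  3: x0=0x84 x1=0x06 x2=0x42 x3=0x90 x4=0xb2  N=0 Z=0
after  4: x0=0x84 x1=0x42 x2=0x42 x3=0x90 x4=0xb2  N=0 Z=0
after  5: x0=0x84 x1=0x42 x2=0xf4 x3=0x90 x4=0xb2  N=1 Z=0
-- IRQ taken; context saved, return-PC = 6 --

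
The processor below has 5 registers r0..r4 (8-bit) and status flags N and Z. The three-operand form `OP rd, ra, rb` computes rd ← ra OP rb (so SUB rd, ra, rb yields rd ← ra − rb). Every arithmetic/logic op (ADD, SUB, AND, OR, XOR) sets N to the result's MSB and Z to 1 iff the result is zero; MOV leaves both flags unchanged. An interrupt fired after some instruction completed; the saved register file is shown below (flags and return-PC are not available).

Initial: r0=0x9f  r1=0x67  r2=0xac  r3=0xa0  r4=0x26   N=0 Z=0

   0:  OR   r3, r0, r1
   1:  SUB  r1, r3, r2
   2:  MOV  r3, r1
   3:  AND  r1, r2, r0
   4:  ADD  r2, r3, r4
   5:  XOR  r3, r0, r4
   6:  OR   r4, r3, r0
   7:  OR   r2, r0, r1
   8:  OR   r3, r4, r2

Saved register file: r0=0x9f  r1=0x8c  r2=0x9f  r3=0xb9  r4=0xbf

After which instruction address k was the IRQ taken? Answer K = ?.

after  0: r0=0x9f r1=0x67 r2=0xac r3=0xff r4=0x26  N=1 Z=0
after  1: r0=0x9f r1=0x53 r2=0xac r3=0xff r4=0x26  N=0 Z=0
after  2: r0=0x9f r1=0x53 r2=0xac r3=0x53 r4=0x26  N=0 Z=0
after  3: r0=0x9f r1=0x8c r2=0xac r3=0x53 r4=0x26  N=1 Z=0
after  4: r0=0x9f r1=0x8c r2=0x79 r3=0x53 r4=0x26  N=0 Z=0
after  5: r0=0x9f r1=0x8c r2=0x79 r3=0xb9 r4=0x26  N=1 Z=0
after  6: r0=0x9f r1=0x8c r2=0x79 r3=0xb9 r4=0xbf  N=1 Z=0
after  7: r0=0x9f r1=0x8c r2=0x9f r3=0xb9 r4=0xbf  N=1 Z=0
-- IRQ taken; context saved, return-PC = 8 --

K = 7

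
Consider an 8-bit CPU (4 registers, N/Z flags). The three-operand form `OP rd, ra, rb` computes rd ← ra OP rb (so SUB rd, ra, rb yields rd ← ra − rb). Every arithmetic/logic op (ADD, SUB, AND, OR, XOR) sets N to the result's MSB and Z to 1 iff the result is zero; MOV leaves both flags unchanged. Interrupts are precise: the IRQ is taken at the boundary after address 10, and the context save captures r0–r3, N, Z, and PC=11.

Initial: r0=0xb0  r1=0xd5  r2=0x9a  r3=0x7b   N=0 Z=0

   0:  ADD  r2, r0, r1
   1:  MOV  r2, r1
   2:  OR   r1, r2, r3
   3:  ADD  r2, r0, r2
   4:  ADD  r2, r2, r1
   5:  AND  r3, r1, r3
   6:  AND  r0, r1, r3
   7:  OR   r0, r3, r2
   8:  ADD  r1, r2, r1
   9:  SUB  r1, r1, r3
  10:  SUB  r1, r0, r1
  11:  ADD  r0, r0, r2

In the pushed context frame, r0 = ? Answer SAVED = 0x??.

after  0: r0=0xb0 r1=0xd5 r2=0x85 r3=0x7b  N=1 Z=0
after  1: r0=0xb0 r1=0xd5 r2=0xd5 r3=0x7b  N=1 Z=0
after  2: r0=0xb0 r1=0xff r2=0xd5 r3=0x7b  N=1 Z=0
after  3: r0=0xb0 r1=0xff r2=0x85 r3=0x7b  N=1 Z=0
after  4: r0=0xb0 r1=0xff r2=0x84 r3=0x7b  N=1 Z=0
after  5: r0=0xb0 r1=0xff r2=0x84 r3=0x7b  N=0 Z=0
after  6: r0=0x7b r1=0xff r2=0x84 r3=0x7b  N=0 Z=0
after  7: r0=0xff r1=0xff r2=0x84 r3=0x7b  N=1 Z=0
after  8: r0=0xff r1=0x83 r2=0x84 r3=0x7b  N=1 Z=0
after  9: r0=0xff r1=0x08 r2=0x84 r3=0x7b  N=0 Z=0
after 10: r0=0xff r1=0xf7 r2=0x84 r3=0x7b  N=1 Z=0
-- IRQ taken; context saved, return-PC = 11 --

SAVED = 0xff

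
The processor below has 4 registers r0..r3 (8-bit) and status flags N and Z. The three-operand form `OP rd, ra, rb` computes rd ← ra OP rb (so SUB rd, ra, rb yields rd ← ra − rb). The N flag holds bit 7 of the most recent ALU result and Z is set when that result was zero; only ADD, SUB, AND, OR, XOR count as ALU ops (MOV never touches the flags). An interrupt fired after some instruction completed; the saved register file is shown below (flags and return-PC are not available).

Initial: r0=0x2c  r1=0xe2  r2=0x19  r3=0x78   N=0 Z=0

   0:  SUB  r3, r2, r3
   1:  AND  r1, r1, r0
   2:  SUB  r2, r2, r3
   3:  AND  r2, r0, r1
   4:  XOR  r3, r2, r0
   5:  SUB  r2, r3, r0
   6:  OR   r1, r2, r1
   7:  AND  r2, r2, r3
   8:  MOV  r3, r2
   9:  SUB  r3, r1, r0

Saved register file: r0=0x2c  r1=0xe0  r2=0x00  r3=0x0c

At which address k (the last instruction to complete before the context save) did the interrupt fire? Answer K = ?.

after  0: r0=0x2c r1=0xe2 r2=0x19 r3=0xa1  N=1 Z=0
after  1: r0=0x2c r1=0x20 r2=0x19 r3=0xa1  N=0 Z=0
after  2: r0=0x2c r1=0x20 r2=0x78 r3=0xa1  N=0 Z=0
after  3: r0=0x2c r1=0x20 r2=0x20 r3=0xa1  N=0 Z=0
after  4: r0=0x2c r1=0x20 r2=0x20 r3=0x0c  N=0 Z=0
after  5: r0=0x2c r1=0x20 r2=0xe0 r3=0x0c  N=1 Z=0
after  6: r0=0x2c r1=0xe0 r2=0xe0 r3=0x0c  N=1 Z=0
after  7: r0=0x2c r1=0xe0 r2=0x00 r3=0x0c  N=0 Z=1
-- IRQ taken; context saved, return-PC = 8 --

K = 7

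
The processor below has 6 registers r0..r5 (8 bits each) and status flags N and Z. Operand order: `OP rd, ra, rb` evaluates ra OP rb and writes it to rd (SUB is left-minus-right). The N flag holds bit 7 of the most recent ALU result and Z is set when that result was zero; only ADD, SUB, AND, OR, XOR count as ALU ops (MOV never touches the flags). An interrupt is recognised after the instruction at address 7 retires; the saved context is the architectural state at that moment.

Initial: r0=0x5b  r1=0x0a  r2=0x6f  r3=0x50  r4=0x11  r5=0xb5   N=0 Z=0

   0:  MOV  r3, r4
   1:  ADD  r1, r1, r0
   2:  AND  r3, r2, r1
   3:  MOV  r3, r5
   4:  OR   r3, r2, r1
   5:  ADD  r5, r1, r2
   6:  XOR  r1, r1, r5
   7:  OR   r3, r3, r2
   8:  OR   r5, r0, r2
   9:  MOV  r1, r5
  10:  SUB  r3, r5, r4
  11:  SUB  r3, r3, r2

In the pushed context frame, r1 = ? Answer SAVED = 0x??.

after  0: r0=0x5b r1=0x0a r2=0x6f r3=0x11 r4=0x11 r5=0xb5  N=0 Z=0
after  1: r0=0x5b r1=0x65 r2=0x6f r3=0x11 r4=0x11 r5=0xb5  N=0 Z=0
after  2: r0=0x5b r1=0x65 r2=0x6f r3=0x65 r4=0x11 r5=0xb5  N=0 Z=0
after  3: r0=0x5b r1=0x65 r2=0x6f r3=0xb5 r4=0x11 r5=0xb5  N=0 Z=0
after  4: r0=0x5b r1=0x65 r2=0x6f r3=0x6f r4=0x11 r5=0xb5  N=0 Z=0
after  5: r0=0x5b r1=0x65 r2=0x6f r3=0x6f r4=0x11 r5=0xd4  N=1 Z=0
after  6: r0=0x5b r1=0xb1 r2=0x6f r3=0x6f r4=0x11 r5=0xd4  N=1 Z=0
after  7: r0=0x5b r1=0xb1 r2=0x6f r3=0x6f r4=0x11 r5=0xd4  N=0 Z=0
-- IRQ taken; context saved, return-PC = 8 --

SAVED = 0xb1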